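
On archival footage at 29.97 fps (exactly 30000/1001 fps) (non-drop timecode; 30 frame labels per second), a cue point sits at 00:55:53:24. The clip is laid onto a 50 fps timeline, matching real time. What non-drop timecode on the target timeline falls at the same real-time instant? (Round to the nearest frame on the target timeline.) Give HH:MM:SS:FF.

Source frame index: (0×3600 + 55×60 + 53) × 30 + 24 = 100614.
Real time: 100614 / (30000/1001) = 16785769/5000 s.
Target frame: (16785769/5000) × (50) = 16785769/100 ≈ 167857.690 → 167858.
At 50 labels/s: frame 167858 → 00:55:57:08.

00:55:57:08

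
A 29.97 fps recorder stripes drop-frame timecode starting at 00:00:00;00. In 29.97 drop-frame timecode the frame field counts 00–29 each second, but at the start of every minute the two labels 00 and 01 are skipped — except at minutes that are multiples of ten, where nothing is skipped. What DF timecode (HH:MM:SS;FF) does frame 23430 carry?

00:13:01;24

Each 10-minute DF block holds 10 × 60 × 30 − 9 × 2 = 17982 frames. 23430 ÷ 17982 → 1 full block, remainder 5448.
Within the partial block the first minute is 1800 frames and each further minute 1798, so 3 further minute boundaries passed. Total skipped labels = 18 × 1 + 2 × 3 = 24.
Non-drop label index = 23430 + 24 = 23454; at 30 labels/s that is 00:13:01:24, i.e. DF 00:13:01;24.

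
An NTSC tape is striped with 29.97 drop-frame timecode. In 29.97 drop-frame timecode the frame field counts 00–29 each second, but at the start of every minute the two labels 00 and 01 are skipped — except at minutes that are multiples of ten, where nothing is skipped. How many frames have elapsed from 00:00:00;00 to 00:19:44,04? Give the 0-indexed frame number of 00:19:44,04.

As if non-drop at 30 labels/s: (0 × 3600 + 19 × 60 + 44) × 30 + 4 = 35524.
Minute boundaries passed: 19; those not divisible by 10: 19 − 1 = 18; dropped labels = 2 × 18 = 36.
Actual frame index = 35524 − 36 = 35488.

35488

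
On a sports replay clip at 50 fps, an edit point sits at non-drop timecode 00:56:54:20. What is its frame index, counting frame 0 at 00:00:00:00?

Total seconds to the label: (0 × 3600 + 56 × 60 + 54) = 3414.
Frame index = 3414 × 50 + 20 = 170720.

170720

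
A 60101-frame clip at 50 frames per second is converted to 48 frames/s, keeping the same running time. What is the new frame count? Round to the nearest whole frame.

57697 frames

Frames at target rate = 60101 × (48) / (50) = 1442424/25 ≈ 57696.960.
Nearest whole frame: 57697.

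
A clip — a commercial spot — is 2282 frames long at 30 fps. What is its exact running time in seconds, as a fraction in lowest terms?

Running time = 2282 ÷ (30) = 2282 × 1/30 = 1141/15 s.

1141/15 seconds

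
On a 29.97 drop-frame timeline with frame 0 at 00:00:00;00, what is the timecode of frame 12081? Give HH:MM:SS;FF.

Ten DF minutes hold 17982 frames, so frame 12081 lies in block 0 (frames 0–17981) with 12081 frames into that block.
The block's first minute is 1800 frames and the rest 1798 each; 12081 frames reaches minute 6, so 0 × 18 + 6 × 2 = 12 labels have been skipped so far.
Adding those back, label number 12081 + 12 = 12093 at 30 labels/s is 403 s + 3 f = 0 h 6 min 43 s frame 3, i.e. 00:06:43;03.

00:06:43;03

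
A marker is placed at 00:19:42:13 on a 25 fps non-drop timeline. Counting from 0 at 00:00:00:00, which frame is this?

29563

Total seconds to the label: (0 × 3600 + 19 × 60 + 42) = 1182.
Frame index = 1182 × 25 + 13 = 29563.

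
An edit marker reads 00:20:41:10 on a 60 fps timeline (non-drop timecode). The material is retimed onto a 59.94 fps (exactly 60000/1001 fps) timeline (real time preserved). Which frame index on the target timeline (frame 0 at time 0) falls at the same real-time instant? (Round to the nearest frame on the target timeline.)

frame 74396

Source frame index: (0×3600 + 20×60 + 41) × 60 + 10 = 74470.
Real time: 74470 / (60) = 7447/6 s.
Target frame: (7447/6) × (60000/1001) = 6770000/91 ≈ 74395.604 → 74396.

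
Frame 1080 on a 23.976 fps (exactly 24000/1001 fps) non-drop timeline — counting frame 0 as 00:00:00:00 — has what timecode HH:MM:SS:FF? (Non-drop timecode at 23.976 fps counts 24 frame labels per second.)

1080 ÷ 24 = 45 full seconds, remainder 0 frames.
45 s = 0 h 0 min 45 s.
Timecode: 00:00:45:00.

00:00:45:00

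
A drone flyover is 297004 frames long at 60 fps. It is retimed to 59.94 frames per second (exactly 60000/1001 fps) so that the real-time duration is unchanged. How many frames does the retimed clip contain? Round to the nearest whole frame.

296707 frames

Frames at target rate = 297004 × (60000/1001) / (60) = 297004000/1001 ≈ 296707.293.
Nearest whole frame: 296707.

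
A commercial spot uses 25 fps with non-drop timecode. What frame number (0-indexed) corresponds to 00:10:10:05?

Total seconds to the label: (0 × 3600 + 10 × 60 + 10) = 610.
Frame index = 610 × 25 + 5 = 15255.

frame 15255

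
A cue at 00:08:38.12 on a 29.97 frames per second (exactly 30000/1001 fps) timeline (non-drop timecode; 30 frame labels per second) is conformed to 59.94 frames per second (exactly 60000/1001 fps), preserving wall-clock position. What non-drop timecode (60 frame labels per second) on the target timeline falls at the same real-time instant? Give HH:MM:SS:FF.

00:08:38:24

Source frame index: (0×3600 + 8×60 + 38) × 30 + 12 = 15552.
Real time: 15552 / (30000/1001) = 324324/625 s.
Target frame: (324324/625) × (60000/1001) = 31104.
At 60 labels/s: frame 31104 → 00:08:38:24.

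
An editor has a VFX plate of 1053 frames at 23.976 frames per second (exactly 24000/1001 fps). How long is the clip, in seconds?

Running time = 1053 / (24000/1001) = 43.918875 s.

43.918875 seconds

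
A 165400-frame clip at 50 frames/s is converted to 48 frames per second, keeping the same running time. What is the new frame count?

158784 frames

Target frames = source frames × (target rate / source rate) = 165400 × (48)/(50) = 165400 × 24/25 = 158784.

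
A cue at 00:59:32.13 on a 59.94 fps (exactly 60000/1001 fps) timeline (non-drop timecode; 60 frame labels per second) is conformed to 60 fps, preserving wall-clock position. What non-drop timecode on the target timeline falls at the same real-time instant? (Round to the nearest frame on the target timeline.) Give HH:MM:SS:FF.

00:59:35:47

Source frame index: (0×3600 + 59×60 + 32) × 60 + 13 = 214333.
Real time: 214333 / (60000/1001) = 214547333/60000 s.
Target frame: (214547333/60000) × (60) = 214547333/1000 ≈ 214547.333 → 214547.
At 60 labels/s: frame 214547 → 00:59:35:47.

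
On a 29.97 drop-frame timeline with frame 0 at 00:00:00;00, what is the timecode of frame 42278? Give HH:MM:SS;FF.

Each 10-minute DF block holds 10 × 60 × 30 − 9 × 2 = 17982 frames. 42278 ÷ 17982 → 2 full blocks, remainder 6314.
Within the partial block the first minute is 1800 frames and each further minute 1798, so 3 further minute boundaries passed. Total skipped labels = 18 × 2 + 2 × 3 = 42.
Non-drop label index = 42278 + 42 = 42320; at 30 labels/s that is 00:23:30:20, i.e. DF 00:23:30;20.

00:23:30;20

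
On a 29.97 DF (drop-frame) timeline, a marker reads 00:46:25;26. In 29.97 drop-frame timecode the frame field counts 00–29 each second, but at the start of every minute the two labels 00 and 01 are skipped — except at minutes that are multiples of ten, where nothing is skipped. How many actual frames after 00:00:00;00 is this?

83492

As if non-drop at 30 labels/s: (0 × 3600 + 46 × 60 + 25) × 30 + 26 = 83576.
Minute boundaries passed: 46; those not divisible by 10: 46 − 4 = 42; dropped labels = 2 × 42 = 84.
Actual frame index = 83576 − 84 = 83492.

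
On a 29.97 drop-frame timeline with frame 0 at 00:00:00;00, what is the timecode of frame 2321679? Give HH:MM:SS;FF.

Ten DF minutes hold 17982 frames, so frame 2321679 lies in block 129 (frames 2319678–2337659) with 2001 frames into that block.
The block's first minute is 1800 frames and the rest 1798 each; 2001 frames reaches minute 1, so 129 × 18 + 1 × 2 = 2324 labels have been skipped so far.
Adding those back, label number 2321679 + 2324 = 2324003 at 30 labels/s is 77466 s + 23 f = 21 h 31 min 6 s frame 23, i.e. 21:31:06;23.

21:31:06;23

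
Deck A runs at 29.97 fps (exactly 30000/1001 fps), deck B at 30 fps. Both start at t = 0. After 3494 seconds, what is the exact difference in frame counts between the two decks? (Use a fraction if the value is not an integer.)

A emits 30000/1001 × 3494 = 104820000/1001 frames; B emits 30 × 3494 = 104820.
Difference = 104820/1001 frames (≈ 104.7153); B is ahead of A.

104820/1001 frames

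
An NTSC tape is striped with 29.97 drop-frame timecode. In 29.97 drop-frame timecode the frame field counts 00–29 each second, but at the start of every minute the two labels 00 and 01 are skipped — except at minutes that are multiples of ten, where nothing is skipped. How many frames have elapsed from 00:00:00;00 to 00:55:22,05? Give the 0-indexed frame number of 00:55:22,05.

As if non-drop at 30 labels/s: (0 × 3600 + 55 × 60 + 22) × 30 + 5 = 99665.
Minute boundaries passed: 55; those not divisible by 10: 55 − 5 = 50; dropped labels = 2 × 50 = 100.
Actual frame index = 99665 − 100 = 99565.

99565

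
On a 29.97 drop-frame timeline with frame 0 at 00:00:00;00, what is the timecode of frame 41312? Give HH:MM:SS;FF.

00:22:58;12

Ten DF minutes hold 17982 frames, so frame 41312 lies in block 2 (frames 35964–53945) with 5348 frames into that block.
The block's first minute is 1800 frames and the rest 1798 each; 5348 frames reaches minute 2, so 2 × 18 + 2 × 2 = 40 labels have been skipped so far.
Adding those back, label number 41312 + 40 = 41352 at 30 labels/s is 1378 s + 12 f = 0 h 22 min 58 s frame 12, i.e. 00:22:58;12.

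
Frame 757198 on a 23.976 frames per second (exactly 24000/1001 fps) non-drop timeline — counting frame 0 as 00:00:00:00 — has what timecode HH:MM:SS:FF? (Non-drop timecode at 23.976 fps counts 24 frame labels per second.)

757198 ÷ 24 = 31549 full seconds, remainder 22 frames.
31549 s = 8 h 45 min 49 s.
Timecode: 08:45:49:22.

08:45:49:22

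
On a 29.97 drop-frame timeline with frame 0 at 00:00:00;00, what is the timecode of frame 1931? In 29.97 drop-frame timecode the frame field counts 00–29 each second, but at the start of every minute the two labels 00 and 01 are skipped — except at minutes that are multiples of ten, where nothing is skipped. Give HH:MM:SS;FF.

00:01:04;13

Ten DF minutes hold 17982 frames, so frame 1931 lies in block 0 (frames 0–17981) with 1931 frames into that block.
The block's first minute is 1800 frames and the rest 1798 each; 1931 frames reaches minute 1, so 0 × 18 + 1 × 2 = 2 labels have been skipped so far.
Adding those back, label number 1931 + 2 = 1933 at 30 labels/s is 64 s + 13 f = 0 h 1 min 4 s frame 13, i.e. 00:01:04;13.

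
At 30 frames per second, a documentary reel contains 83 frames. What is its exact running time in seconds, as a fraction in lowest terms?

Running time = 83 ÷ (30) = 83 × 1/30 = 83/30 s.

83/30 seconds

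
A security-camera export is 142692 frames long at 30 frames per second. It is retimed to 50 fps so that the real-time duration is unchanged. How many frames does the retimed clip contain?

Target frames = source frames × (target rate / source rate) = 142692 × (50)/(30) = 142692 × 5/3 = 237820.

237820 frames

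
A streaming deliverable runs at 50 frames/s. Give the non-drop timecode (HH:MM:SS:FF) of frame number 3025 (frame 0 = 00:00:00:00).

00:01:00:25

3025 ÷ 50 = 60 full seconds, remainder 25 frames.
60 s = 0 h 1 min 0 s.
Timecode: 00:01:00:25.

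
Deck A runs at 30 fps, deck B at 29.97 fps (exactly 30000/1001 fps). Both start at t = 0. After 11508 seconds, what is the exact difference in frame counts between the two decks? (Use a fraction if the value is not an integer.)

A emits 30 × 11508 = 345240 frames; B emits 30000/1001 × 11508 = 49320000/143.
Difference = 49320/143 frames (≈ 344.8951); B is behind A.

49320/143 frames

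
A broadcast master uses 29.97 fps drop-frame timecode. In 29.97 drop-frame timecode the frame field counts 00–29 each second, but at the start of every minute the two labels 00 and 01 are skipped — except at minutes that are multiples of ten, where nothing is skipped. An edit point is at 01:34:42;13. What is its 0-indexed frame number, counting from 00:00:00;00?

As if non-drop at 30 labels/s: (1 × 3600 + 34 × 60 + 42) × 30 + 13 = 170473.
Minute boundaries passed: 94; those not divisible by 10: 94 − 9 = 85; dropped labels = 2 × 85 = 170.
Actual frame index = 170473 − 170 = 170303.

170303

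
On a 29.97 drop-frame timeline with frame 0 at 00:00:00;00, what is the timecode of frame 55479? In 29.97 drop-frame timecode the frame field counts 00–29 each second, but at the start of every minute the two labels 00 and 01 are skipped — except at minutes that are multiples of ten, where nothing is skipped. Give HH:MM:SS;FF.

Ten DF minutes hold 17982 frames, so frame 55479 lies in block 3 (frames 53946–71927) with 1533 frames into that block.
The block's first minute is 1800 frames and the rest 1798 each; 1533 frames reaches minute 0, so 3 × 18 + 0 × 2 = 54 labels have been skipped so far.
Adding those back, label number 55479 + 54 = 55533 at 30 labels/s is 1851 s + 3 f = 0 h 30 min 51 s frame 3, i.e. 00:30:51;03.

00:30:51;03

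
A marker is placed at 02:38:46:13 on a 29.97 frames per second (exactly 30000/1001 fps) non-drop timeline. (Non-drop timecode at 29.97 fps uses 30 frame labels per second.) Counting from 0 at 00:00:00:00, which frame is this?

285793

Total seconds to the label: (2 × 3600 + 38 × 60 + 46) = 9526.
Frame index = 9526 × 30 + 13 = 285793.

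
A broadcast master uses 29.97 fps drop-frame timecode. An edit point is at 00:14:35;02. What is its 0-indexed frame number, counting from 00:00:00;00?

26226

As if non-drop at 30 labels/s: (0 × 3600 + 14 × 60 + 35) × 30 + 2 = 26252.
Minute boundaries passed: 14; those not divisible by 10: 14 − 1 = 13; dropped labels = 2 × 13 = 26.
Actual frame index = 26252 − 26 = 26226.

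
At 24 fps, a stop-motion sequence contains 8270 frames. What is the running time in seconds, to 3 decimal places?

Running time = 8270 × 1/24 = 4135/12 s ≈ 344.583 s.

344.583 seconds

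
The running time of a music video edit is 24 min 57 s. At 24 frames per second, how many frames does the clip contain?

35928 frames

24 min 57 s = 1497 s.
Frames = 1497 × 24 = 35928.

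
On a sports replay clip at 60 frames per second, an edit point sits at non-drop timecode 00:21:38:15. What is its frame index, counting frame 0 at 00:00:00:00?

frame 77895

Total seconds to the label: (0 × 3600 + 21 × 60 + 38) = 1298.
Frame index = 1298 × 60 + 15 = 77895.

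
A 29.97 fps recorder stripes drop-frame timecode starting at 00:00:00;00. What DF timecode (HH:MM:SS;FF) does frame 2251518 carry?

20:52:05;22

Ten DF minutes hold 17982 frames, so frame 2251518 lies in block 125 (frames 2247750–2265731) with 3768 frames into that block.
The block's first minute is 1800 frames and the rest 1798 each; 3768 frames reaches minute 2, so 125 × 18 + 2 × 2 = 2254 labels have been skipped so far.
Adding those back, label number 2251518 + 2254 = 2253772 at 30 labels/s is 75125 s + 22 f = 20 h 52 min 5 s frame 22, i.e. 20:52:05;22.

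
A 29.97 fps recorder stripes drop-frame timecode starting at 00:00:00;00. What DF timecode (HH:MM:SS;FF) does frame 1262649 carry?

11:42:10;13

Each 10-minute DF block holds 10 × 60 × 30 − 9 × 2 = 17982 frames. 1262649 ÷ 17982 → 70 full blocks, remainder 3909.
Within the partial block the first minute is 1800 frames and each further minute 1798, so 2 further minute boundaries passed. Total skipped labels = 18 × 70 + 2 × 2 = 1264.
Non-drop label index = 1262649 + 1264 = 1263913; at 30 labels/s that is 11:42:10:13, i.e. DF 11:42:10;13.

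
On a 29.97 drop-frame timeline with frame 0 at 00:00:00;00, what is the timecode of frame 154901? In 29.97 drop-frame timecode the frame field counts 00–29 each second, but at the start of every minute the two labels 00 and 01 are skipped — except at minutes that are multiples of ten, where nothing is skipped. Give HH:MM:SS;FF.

Ten DF minutes hold 17982 frames, so frame 154901 lies in block 8 (frames 143856–161837) with 11045 frames into that block.
The block's first minute is 1800 frames and the rest 1798 each; 11045 frames reaches minute 6, so 8 × 18 + 6 × 2 = 156 labels have been skipped so far.
Adding those back, label number 154901 + 156 = 155057 at 30 labels/s is 5168 s + 17 f = 1 h 26 min 8 s frame 17, i.e. 01:26:08;17.

01:26:08;17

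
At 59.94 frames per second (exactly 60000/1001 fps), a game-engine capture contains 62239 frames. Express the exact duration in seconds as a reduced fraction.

62301239/60000 seconds

Running time = 62239 ÷ (60000/1001) = 62239 × 1001/60000 = 62301239/60000 s.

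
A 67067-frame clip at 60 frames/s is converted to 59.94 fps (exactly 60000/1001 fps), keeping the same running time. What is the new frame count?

67000 frames

Target frames = source frames × (target rate / source rate) = 67067 × (60000/1001)/(60) = 67067 × 1000/1001 = 67000.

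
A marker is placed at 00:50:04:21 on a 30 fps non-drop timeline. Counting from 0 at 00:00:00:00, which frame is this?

90141

Total seconds to the label: (0 × 3600 + 50 × 60 + 4) = 3004.
Frame index = 3004 × 30 + 21 = 90141.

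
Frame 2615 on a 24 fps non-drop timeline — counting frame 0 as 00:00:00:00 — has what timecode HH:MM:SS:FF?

00:01:48:23

2615 ÷ 24 = 108 full seconds, remainder 23 frames.
108 s = 0 h 1 min 48 s.
Timecode: 00:01:48:23.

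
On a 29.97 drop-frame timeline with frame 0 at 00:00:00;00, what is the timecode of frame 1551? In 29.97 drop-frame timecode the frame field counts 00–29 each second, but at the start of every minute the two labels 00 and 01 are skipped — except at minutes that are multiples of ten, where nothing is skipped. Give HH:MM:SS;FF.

Each 10-minute DF block holds 10 × 60 × 30 − 9 × 2 = 17982 frames. 1551 ÷ 17982 → 0 full blocks, remainder 1551.
Within the partial block the first minute is 1800 frames and each further minute 1798, so 0 further minute boundaries passed. Total skipped labels = 18 × 0 + 2 × 0 = 0.
Non-drop label index = 1551 + 0 = 1551; at 30 labels/s that is 00:00:51:21, i.e. DF 00:00:51;21.

00:00:51;21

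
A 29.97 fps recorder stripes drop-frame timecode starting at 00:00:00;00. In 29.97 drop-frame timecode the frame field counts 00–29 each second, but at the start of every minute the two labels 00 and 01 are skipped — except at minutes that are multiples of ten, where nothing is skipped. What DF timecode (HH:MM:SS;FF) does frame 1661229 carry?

15:23:49;21

Each 10-minute DF block holds 10 × 60 × 30 − 9 × 2 = 17982 frames. 1661229 ÷ 17982 → 92 full blocks, remainder 6885.
Within the partial block the first minute is 1800 frames and each further minute 1798, so 3 further minute boundaries passed. Total skipped labels = 18 × 92 + 2 × 3 = 1662.
Non-drop label index = 1661229 + 1662 = 1662891; at 30 labels/s that is 15:23:49:21, i.e. DF 15:23:49;21.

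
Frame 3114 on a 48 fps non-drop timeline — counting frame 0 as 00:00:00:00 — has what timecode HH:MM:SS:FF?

00:01:04:42

3114 ÷ 48 = 64 full seconds, remainder 42 frames.
64 s = 0 h 1 min 4 s.
Timecode: 00:01:04:42.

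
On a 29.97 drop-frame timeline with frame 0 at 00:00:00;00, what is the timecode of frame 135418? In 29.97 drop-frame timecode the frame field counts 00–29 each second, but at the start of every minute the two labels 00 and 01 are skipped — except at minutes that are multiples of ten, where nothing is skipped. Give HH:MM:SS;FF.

01:15:18;14

Ten DF minutes hold 17982 frames, so frame 135418 lies in block 7 (frames 125874–143855) with 9544 frames into that block.
The block's first minute is 1800 frames and the rest 1798 each; 9544 frames reaches minute 5, so 7 × 18 + 5 × 2 = 136 labels have been skipped so far.
Adding those back, label number 135418 + 136 = 135554 at 30 labels/s is 4518 s + 14 f = 1 h 15 min 18 s frame 14, i.e. 01:15:18;14.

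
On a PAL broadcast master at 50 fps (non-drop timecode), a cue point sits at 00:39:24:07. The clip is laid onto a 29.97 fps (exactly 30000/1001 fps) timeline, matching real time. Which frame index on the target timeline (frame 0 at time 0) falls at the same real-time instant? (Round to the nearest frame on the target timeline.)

frame 70853

Source frame index: (0×3600 + 39×60 + 24) × 50 + 7 = 118207.
Real time: 118207 / (50) = 118207/50 s.
Target frame: (118207/50) × (30000/1001) = 70924200/1001 ≈ 70853.347 → 70853.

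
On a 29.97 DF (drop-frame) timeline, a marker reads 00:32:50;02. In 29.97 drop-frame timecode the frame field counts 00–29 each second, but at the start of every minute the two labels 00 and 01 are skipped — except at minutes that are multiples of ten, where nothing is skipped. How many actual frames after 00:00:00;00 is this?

59044

As if non-drop at 30 labels/s: (0 × 3600 + 32 × 60 + 50) × 30 + 2 = 59102.
Minute boundaries passed: 32; those not divisible by 10: 32 − 3 = 29; dropped labels = 2 × 29 = 58.
Actual frame index = 59102 − 58 = 59044.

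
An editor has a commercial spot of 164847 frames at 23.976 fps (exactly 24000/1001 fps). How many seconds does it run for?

Running time = 164847 / (24000/1001) = 6875.493625 s.

6875.493625 seconds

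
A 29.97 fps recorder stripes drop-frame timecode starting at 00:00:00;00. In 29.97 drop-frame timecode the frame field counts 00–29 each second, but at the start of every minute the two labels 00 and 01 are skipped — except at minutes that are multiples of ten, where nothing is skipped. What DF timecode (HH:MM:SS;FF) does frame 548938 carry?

05:05:16;08

Each 10-minute DF block holds 10 × 60 × 30 − 9 × 2 = 17982 frames. 548938 ÷ 17982 → 30 full blocks, remainder 9478.
Within the partial block the first minute is 1800 frames and each further minute 1798, so 5 further minute boundaries passed. Total skipped labels = 18 × 30 + 2 × 5 = 550.
Non-drop label index = 548938 + 550 = 549488; at 30 labels/s that is 05:05:16:08, i.e. DF 05:05:16;08.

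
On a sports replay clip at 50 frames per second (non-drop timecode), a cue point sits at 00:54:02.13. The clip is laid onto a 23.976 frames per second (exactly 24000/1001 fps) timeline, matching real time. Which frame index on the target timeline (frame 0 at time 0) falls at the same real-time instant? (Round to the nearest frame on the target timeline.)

Source frame index: (0×3600 + 54×60 + 2) × 50 + 13 = 162113.
Real time: 162113 / (50) = 162113/50 s.
Target frame: (162113/50) × (24000/1001) = 11116320/143 ≈ 77736.503 → 77737.

frame 77737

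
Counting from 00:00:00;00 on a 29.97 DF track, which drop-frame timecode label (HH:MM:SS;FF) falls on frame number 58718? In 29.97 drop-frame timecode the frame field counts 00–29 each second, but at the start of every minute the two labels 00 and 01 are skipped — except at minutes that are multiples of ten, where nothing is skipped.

Each 10-minute DF block holds 10 × 60 × 30 − 9 × 2 = 17982 frames. 58718 ÷ 17982 → 3 full blocks, remainder 4772.
Within the partial block the first minute is 1800 frames and each further minute 1798, so 2 further minute boundaries passed. Total skipped labels = 18 × 3 + 2 × 2 = 58.
Non-drop label index = 58718 + 58 = 58776; at 30 labels/s that is 00:32:39:06, i.e. DF 00:32:39;06.

00:32:39;06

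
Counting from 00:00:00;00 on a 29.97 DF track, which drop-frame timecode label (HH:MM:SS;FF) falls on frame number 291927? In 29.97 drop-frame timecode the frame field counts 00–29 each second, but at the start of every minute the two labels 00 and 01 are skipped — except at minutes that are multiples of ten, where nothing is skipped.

Each 10-minute DF block holds 10 × 60 × 30 − 9 × 2 = 17982 frames. 291927 ÷ 17982 → 16 full blocks, remainder 4215.
Within the partial block the first minute is 1800 frames and each further minute 1798, so 2 further minute boundaries passed. Total skipped labels = 18 × 16 + 2 × 2 = 292.
Non-drop label index = 291927 + 292 = 292219; at 30 labels/s that is 02:42:20:19, i.e. DF 02:42:20;19.

02:42:20;19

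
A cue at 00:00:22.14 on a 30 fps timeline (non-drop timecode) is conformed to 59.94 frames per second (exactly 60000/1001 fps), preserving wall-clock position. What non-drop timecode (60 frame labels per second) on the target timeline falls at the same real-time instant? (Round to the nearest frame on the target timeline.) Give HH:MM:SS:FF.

Source frame index: (0×3600 + 0×60 + 22) × 30 + 14 = 674.
Real time: 674 / (30) = 337/15 s.
Target frame: (337/15) × (60000/1001) = 1348000/1001 ≈ 1346.653 → 1347.
At 60 labels/s: frame 1347 → 00:00:22:27.

00:00:22:27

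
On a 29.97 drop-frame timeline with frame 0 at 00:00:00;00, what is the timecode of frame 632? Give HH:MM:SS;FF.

Ten DF minutes hold 17982 frames, so frame 632 lies in block 0 (frames 0–17981) with 632 frames into that block.
The block's first minute is 1800 frames and the rest 1798 each; 632 frames reaches minute 0, so 0 × 18 + 0 × 2 = 0 labels have been skipped so far.
Adding those back, label number 632 + 0 = 632 at 30 labels/s is 21 s + 2 f = 0 h 0 min 21 s frame 2, i.e. 00:00:21;02.

00:00:21;02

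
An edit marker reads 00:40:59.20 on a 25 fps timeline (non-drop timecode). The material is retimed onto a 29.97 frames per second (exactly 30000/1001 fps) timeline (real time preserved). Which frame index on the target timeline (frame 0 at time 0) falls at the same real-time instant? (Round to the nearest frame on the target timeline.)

Source frame index: (0×3600 + 40×60 + 59) × 25 + 20 = 61495.
Real time: 61495 / (25) = 12299/5 s.
Target frame: (12299/5) × (30000/1001) = 10542000/143 ≈ 73720.280 → 73720.

frame 73720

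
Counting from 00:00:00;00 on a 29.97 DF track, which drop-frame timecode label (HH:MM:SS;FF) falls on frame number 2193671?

20:19:55;17

Ten DF minutes hold 17982 frames, so frame 2193671 lies in block 121 (frames 2175822–2193803) with 17849 frames into that block.
The block's first minute is 1800 frames and the rest 1798 each; 17849 frames reaches minute 9, so 121 × 18 + 9 × 2 = 2196 labels have been skipped so far.
Adding those back, label number 2193671 + 2196 = 2195867 at 30 labels/s is 73195 s + 17 f = 20 h 19 min 55 s frame 17, i.e. 20:19:55;17.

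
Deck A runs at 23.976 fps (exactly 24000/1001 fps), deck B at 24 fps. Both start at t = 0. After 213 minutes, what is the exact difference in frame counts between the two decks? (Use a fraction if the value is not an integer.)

306720/1001 frames

213 min = 12780 s.
A emits 24000/1001 × 12780 = 306720000/1001 frames; B emits 24 × 12780 = 306720.
Difference = 306720/1001 frames (≈ 306.4136); B is ahead of A.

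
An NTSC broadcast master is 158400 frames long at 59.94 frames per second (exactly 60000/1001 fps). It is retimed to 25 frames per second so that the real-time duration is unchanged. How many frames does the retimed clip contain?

66066 frames

Target frames = source frames × (target rate / source rate) = 158400 × (25)/(60000/1001) = 158400 × 1001/2400 = 66066.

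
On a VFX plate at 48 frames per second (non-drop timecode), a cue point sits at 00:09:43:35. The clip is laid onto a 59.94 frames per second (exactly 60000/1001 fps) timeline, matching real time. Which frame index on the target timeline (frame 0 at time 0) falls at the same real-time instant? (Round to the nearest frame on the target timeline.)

Source frame index: (0×3600 + 9×60 + 43) × 48 + 35 = 28019.
Real time: 28019 / (48) = 28019/48 s.
Target frame: (28019/48) × (60000/1001) = 35023750/1001 ≈ 34988.761 → 34989.

frame 34989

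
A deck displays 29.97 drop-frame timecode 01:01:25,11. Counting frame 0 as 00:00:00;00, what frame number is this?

Complete 10-minute blocks: 6, each 17982 frames → 107892.
Remaining 1 whole minute in the current block: 1800 + 0 × 1798 = 1800 frames.
Within the current minute: 25 × 30 + 11 − 2 = 759 (labels ;00/;01 skipped at this minute). Total = 107892 + 1800 + 759 = 110451.

110451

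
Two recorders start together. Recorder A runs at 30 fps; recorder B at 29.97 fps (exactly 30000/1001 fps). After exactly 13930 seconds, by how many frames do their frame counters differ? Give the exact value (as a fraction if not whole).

A emits 30 × 13930 = 417900 frames; B emits 30000/1001 × 13930 = 59700000/143.
Difference = 59700/143 frames (≈ 417.4825); B is behind A.

59700/143 frames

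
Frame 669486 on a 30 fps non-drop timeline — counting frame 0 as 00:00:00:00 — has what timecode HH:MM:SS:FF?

669486 ÷ 30 = 22316 full seconds, remainder 6 frames.
22316 s = 6 h 11 min 56 s.
Timecode: 06:11:56:06.

06:11:56:06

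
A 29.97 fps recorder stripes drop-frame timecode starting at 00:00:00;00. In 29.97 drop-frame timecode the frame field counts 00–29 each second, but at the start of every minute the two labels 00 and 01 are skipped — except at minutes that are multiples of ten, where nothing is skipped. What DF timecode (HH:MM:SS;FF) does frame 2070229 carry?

19:11:16;21

Ten DF minutes hold 17982 frames, so frame 2070229 lies in block 115 (frames 2067930–2085911) with 2299 frames into that block.
The block's first minute is 1800 frames and the rest 1798 each; 2299 frames reaches minute 1, so 115 × 18 + 1 × 2 = 2072 labels have been skipped so far.
Adding those back, label number 2070229 + 2072 = 2072301 at 30 labels/s is 69076 s + 21 f = 19 h 11 min 16 s frame 21, i.e. 19:11:16;21.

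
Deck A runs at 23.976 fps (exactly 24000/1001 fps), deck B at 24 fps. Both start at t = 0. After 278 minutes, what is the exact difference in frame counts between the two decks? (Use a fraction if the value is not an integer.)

400320/1001 frames

278 min = 16680 s.
A emits 24000/1001 × 16680 = 400320000/1001 frames; B emits 24 × 16680 = 400320.
Difference = 400320/1001 frames (≈ 399.9201); B is ahead of A.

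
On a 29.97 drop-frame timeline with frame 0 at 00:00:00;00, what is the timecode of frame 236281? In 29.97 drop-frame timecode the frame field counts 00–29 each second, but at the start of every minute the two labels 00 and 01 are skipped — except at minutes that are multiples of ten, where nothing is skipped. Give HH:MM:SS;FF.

02:11:23;27

Ten DF minutes hold 17982 frames, so frame 236281 lies in block 13 (frames 233766–251747) with 2515 frames into that block.
The block's first minute is 1800 frames and the rest 1798 each; 2515 frames reaches minute 1, so 13 × 18 + 1 × 2 = 236 labels have been skipped so far.
Adding those back, label number 236281 + 236 = 236517 at 30 labels/s is 7883 s + 27 f = 2 h 11 min 23 s frame 27, i.e. 02:11:23;27.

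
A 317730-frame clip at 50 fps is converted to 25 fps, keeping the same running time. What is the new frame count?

158865 frames

Target frames = source frames × (target rate / source rate) = 317730 × (25)/(50) = 317730 × 1/2 = 158865.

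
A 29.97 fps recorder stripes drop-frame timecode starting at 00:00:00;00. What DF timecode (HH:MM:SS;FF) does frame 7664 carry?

00:04:15;22

Ten DF minutes hold 17982 frames, so frame 7664 lies in block 0 (frames 0–17981) with 7664 frames into that block.
The block's first minute is 1800 frames and the rest 1798 each; 7664 frames reaches minute 4, so 0 × 18 + 4 × 2 = 8 labels have been skipped so far.
Adding those back, label number 7664 + 8 = 7672 at 30 labels/s is 255 s + 22 f = 0 h 4 min 15 s frame 22, i.e. 00:04:15;22.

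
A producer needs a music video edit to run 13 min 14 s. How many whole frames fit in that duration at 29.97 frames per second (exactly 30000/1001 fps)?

13 min 14 s = 794 s.
Frames = 794 × 30000/1001 = 23820000/1001 ≈ 23796.2038.
Complete frames: 23796.

23796 frames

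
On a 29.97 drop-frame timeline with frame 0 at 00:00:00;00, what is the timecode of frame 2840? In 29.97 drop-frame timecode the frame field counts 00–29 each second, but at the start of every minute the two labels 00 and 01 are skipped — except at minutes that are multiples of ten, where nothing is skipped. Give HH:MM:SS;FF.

Each 10-minute DF block holds 10 × 60 × 30 − 9 × 2 = 17982 frames. 2840 ÷ 17982 → 0 full blocks, remainder 2840.
Within the partial block the first minute is 1800 frames and each further minute 1798, so 1 further minute boundary passed. Total skipped labels = 18 × 0 + 2 × 1 = 2.
Non-drop label index = 2840 + 2 = 2842; at 30 labels/s that is 00:01:34:22, i.e. DF 00:01:34;22.

00:01:34;22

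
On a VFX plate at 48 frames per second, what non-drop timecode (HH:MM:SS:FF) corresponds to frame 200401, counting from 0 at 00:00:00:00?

01:09:35:01

200401 ÷ 48 = 4175 full seconds, remainder 1 frame.
4175 s = 1 h 9 min 35 s.
Timecode: 01:09:35:01.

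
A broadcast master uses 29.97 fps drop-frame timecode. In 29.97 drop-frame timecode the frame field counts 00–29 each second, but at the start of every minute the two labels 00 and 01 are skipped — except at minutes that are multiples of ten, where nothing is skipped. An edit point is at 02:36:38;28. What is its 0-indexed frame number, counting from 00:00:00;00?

Complete 10-minute blocks: 15, each 17982 frames → 269730.
Remaining 6 whole minutes in the current block: 1800 + 5 × 1798 = 10790 frames.
Within the current minute: 38 × 30 + 28 − 2 = 1166 (labels ;00/;01 skipped at this minute). Total = 269730 + 10790 + 1166 = 281686.

281686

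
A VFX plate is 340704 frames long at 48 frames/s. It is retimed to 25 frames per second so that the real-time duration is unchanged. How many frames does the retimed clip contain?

Target frames = source frames × (target rate / source rate) = 340704 × (25)/(48) = 340704 × 25/48 = 177450.

177450 frames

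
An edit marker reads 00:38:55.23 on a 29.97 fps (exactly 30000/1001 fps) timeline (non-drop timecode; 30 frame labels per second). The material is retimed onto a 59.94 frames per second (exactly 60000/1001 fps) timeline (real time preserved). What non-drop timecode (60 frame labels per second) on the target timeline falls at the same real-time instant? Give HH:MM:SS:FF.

Source frame index: (0×3600 + 38×60 + 55) × 30 + 23 = 70073.
Real time: 70073 / (30000/1001) = 70143073/30000 s.
Target frame: (70143073/30000) × (60000/1001) = 140146.
At 60 labels/s: frame 140146 → 00:38:55:46.

00:38:55:46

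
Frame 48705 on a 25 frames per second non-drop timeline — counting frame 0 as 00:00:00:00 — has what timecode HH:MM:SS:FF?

00:32:28:05

48705 ÷ 25 = 1948 full seconds, remainder 5 frames.
1948 s = 0 h 32 min 28 s.
Timecode: 00:32:28:05.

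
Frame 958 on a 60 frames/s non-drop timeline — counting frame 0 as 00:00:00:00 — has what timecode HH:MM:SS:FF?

958 ÷ 60 = 15 full seconds, remainder 58 frames.
15 s = 0 h 0 min 15 s.
Timecode: 00:00:15:58.

00:00:15:58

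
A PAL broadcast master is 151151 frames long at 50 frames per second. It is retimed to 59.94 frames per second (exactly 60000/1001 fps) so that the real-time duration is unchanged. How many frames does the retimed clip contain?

Target frames = source frames × (target rate / source rate) = 151151 × (60000/1001)/(50) = 151151 × 1200/1001 = 181200.

181200 frames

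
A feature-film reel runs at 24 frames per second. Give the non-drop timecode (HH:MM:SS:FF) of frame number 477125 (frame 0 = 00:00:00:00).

05:31:20:05

477125 ÷ 24 = 19880 full seconds, remainder 5 frames.
19880 s = 5 h 31 min 20 s.
Timecode: 05:31:20:05.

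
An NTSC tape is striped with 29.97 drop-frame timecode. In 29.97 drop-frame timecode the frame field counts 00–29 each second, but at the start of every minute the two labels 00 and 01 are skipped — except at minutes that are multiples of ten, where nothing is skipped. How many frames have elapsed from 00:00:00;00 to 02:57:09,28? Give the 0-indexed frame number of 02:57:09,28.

Complete 10-minute blocks: 17, each 17982 frames → 305694.
Remaining 7 whole minutes in the current block: 1800 + 6 × 1798 = 12588 frames.
Within the current minute: 9 × 30 + 28 − 2 = 296 (labels ;00/;01 skipped at this minute). Total = 305694 + 12588 + 296 = 318578.

318578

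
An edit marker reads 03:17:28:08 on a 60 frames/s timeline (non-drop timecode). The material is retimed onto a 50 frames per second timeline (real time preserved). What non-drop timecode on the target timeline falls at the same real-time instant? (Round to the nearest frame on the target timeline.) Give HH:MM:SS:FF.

Source frame index: (3×3600 + 17×60 + 28) × 60 + 8 = 710888.
Real time: 710888 / (60) = 177722/15 s.
Target frame: (177722/15) × (50) = 1777220/3 ≈ 592406.667 → 592407.
At 50 labels/s: frame 592407 → 03:17:28:07.

03:17:28:07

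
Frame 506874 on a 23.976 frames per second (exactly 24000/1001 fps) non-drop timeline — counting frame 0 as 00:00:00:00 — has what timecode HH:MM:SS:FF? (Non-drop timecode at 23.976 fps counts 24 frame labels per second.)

506874 ÷ 24 = 21119 full seconds, remainder 18 frames.
21119 s = 5 h 51 min 59 s.
Timecode: 05:51:59:18.

05:51:59:18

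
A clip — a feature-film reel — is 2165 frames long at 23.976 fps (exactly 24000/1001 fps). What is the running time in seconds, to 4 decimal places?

90.2985 seconds

Running time = 2165 × 1001/24000 = 433433/4800 s ≈ 90.2985 s.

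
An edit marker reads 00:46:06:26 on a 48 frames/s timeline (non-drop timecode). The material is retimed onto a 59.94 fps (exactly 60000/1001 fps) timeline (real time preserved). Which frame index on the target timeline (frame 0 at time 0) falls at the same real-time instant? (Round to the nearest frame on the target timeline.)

Source frame index: (0×3600 + 46×60 + 6) × 48 + 26 = 132794.
Real time: 132794 / (48) = 66397/24 s.
Target frame: (66397/24) × (60000/1001) = 165992500/1001 ≈ 165826.673 → 165827.

frame 165827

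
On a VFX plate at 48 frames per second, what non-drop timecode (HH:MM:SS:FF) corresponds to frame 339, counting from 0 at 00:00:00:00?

00:00:07:03

339 ÷ 48 = 7 full seconds, remainder 3 frames.
7 s = 0 h 0 min 7 s.
Timecode: 00:00:07:03.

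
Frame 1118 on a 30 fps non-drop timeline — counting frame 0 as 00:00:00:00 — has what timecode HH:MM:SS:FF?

1118 ÷ 30 = 37 full seconds, remainder 8 frames.
37 s = 0 h 0 min 37 s.
Timecode: 00:00:37:08.

00:00:37:08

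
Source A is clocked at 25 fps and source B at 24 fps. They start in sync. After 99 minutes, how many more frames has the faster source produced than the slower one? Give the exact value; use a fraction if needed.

5940 frames

99 min = 5940 s.
A emits 25 × 5940 = 148500 frames; B emits 24 × 5940 = 142560.
Difference = 5940 frames; B is behind A.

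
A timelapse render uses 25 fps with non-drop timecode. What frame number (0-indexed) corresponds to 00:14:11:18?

frame 21293

Total seconds to the label: (0 × 3600 + 14 × 60 + 11) = 851.
Frame index = 851 × 25 + 18 = 21293.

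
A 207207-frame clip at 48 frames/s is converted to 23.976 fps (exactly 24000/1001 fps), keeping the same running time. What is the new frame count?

103500 frames

Target frames = source frames × (target rate / source rate) = 207207 × (24000/1001)/(48) = 207207 × 500/1001 = 103500.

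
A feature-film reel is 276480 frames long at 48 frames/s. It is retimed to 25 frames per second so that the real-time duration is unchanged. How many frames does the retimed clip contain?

144000 frames

Target frames = source frames × (target rate / source rate) = 276480 × (25)/(48) = 276480 × 25/48 = 144000.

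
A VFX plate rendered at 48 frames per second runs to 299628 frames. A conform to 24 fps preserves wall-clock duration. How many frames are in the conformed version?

Target frames = source frames × (target rate / source rate) = 299628 × (24)/(48) = 299628 × 1/2 = 149814.

149814 frames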